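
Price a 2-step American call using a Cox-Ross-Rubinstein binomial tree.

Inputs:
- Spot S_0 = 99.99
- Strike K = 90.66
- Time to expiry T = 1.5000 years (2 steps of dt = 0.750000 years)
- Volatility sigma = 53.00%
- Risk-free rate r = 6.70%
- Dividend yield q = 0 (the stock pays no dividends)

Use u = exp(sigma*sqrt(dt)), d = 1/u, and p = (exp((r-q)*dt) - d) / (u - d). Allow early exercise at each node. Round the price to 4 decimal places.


dt = T/N = 0.750000
u = exp(sigma*sqrt(dt)) = 1.582480; d = 1/u = 0.631919
p = (exp((r-q)*dt) - d) / (u - d) = 0.441439
Discount per step: exp(-r*dt) = 0.950992
Stock lattice S(k, i) with i counting down-moves:
  k=0: S(0,0) = 99.9900
  k=1: S(1,0) = 158.2322; S(1,1) = 63.1856
  k=2: S(2,0) = 250.3994; S(2,1) = 99.9900; S(2,2) = 39.9282
Terminal payoffs V(N, i) = max(S_T - K, 0):
  V(2,0) = 159.739366; V(2,1) = 9.330000; V(2,2) = 0.000000
Backward induction: V(k, i) = exp(-r*dt) * [p * V(k+1, i) + (1-p) * V(k+1, i+1)]; then take max(V_cont, immediate exercise) for American.
  V(1,0) = exp(-r*dt) * [p*159.739366 + (1-p)*9.330000] = 72.015308; exercise = 67.572211; V(1,0) = max -> 72.015308
  V(1,1) = exp(-r*dt) * [p*9.330000 + (1-p)*0.000000] = 3.916778; exercise = 0.000000; V(1,1) = max -> 3.916778
  V(0,0) = exp(-r*dt) * [p*72.015308 + (1-p)*3.916778] = 32.312905; exercise = 9.330000; V(0,0) = max -> 32.312905

Answer: Price = V(0,0) = 32.3129


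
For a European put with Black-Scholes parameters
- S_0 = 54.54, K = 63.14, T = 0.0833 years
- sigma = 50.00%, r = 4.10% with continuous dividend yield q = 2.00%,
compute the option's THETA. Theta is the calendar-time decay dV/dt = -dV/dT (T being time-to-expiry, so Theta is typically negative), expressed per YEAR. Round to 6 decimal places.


d1 = -0.9303549169; d2 = -1.0746636138
phi(d1) = 0.2587950951; exp(-qT) = 0.9983353870; exp(-rT) = 0.9965905255
Theta = -S*exp(-qT)*phi(d1)*sigma/(2*sqrt(T)) + r*K*exp(-rT)*N(-d2) - q*S*exp(-qT)*N(-d1)
N(-d1) = 0.8239063237; N(-d2) = 0.8587373201; sqrt(T) = 0.2886173938
Term 1 = -54.5400 * 0.9983353870 * 0.2587950951 * 0.5000 / (2 * 0.2886173938) = -12.2057690408
Term 2 = 0.0410 * 63.1400 * 0.9965905255 * 0.8587373201 = 2.2154682258
Term 3 = -0.0200 * 54.5400 * 0.9983353870 * 0.8239063237 = -0.8972210019
Theta = -12.2057690408 + (2.2154682258) + (-0.8972210019) = -10.887522

Answer: Theta = -10.887522


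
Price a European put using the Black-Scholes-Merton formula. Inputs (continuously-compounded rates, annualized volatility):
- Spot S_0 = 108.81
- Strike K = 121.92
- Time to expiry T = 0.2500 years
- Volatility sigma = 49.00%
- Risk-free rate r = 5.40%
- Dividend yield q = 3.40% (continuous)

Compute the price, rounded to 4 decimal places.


d1 = (ln(S/K) + (r - q + 0.5*sigma^2) * T) / (sigma * sqrt(T)) = -0.32142592
d2 = d1 - sigma * sqrt(T) = -0.56642592
exp(-rT) = 0.98659072; exp(-qT) = 0.99153602
P = K * exp(-rT) * N(-d2) - S_0 * exp(-qT) * N(-d1)
N(-d1) = 0.62605618; N(-d2) = 0.71444786
P = 121.9200 * 0.98659072 * 0.71444786 - 108.8100 * 0.99153602 * 0.62605618 = 18.3929

Answer: Price = 18.3929


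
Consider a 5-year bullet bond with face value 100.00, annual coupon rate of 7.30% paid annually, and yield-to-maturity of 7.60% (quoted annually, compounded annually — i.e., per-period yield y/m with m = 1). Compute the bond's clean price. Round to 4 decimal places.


Answer: Price = 98.7895

Derivation:
Coupon per period c = face * coupon_rate / m = 7.300000
Periods per year m = 1; per-period yield y/m = 0.076000
Number of cashflows N = 5
Cashflows (t years, CF_t, discount factor 1/(1+y/m)^(m*t), PV):
  t = 1.0000: CF_t = 7.300000, DF = 0.929368, PV = 6.784387
  t = 2.0000: CF_t = 7.300000, DF = 0.863725, PV = 6.305192
  t = 3.0000: CF_t = 7.300000, DF = 0.802718, PV = 5.859844
  t = 4.0000: CF_t = 7.300000, DF = 0.746021, PV = 5.445952
  t = 5.0000: CF_t = 107.300000, DF = 0.693328, PV = 74.394078
Price P = sum_t PV_t = 98.789452


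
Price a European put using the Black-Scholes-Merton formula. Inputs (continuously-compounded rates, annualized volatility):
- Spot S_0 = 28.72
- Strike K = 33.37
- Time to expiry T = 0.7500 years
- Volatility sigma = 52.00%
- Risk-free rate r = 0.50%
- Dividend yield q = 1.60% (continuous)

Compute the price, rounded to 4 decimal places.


Answer: Price = 8.2521

Derivation:
d1 = (ln(S/K) + (r - q + 0.5*sigma^2) * T) / (sigma * sqrt(T)) = -0.12638097
d2 = d1 - sigma * sqrt(T) = -0.57671418
exp(-rT) = 0.99625702; exp(-qT) = 0.98807171
P = K * exp(-rT) * N(-d2) - S_0 * exp(-qT) * N(-d1)
N(-d1) = 0.55028482; N(-d2) = 0.71793372
P = 33.3700 * 0.99625702 * 0.71793372 - 28.7200 * 0.98807171 * 0.55028482 = 8.2521


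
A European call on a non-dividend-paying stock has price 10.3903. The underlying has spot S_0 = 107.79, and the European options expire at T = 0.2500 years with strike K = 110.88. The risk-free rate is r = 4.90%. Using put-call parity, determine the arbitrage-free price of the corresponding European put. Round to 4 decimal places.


Put-call parity: C - P = S_0 * exp(-qT) - K * exp(-rT).
S_0 * exp(-qT) = 107.7900 * 1.00000000 = 107.79000000
K * exp(-rT) = 110.8800 * 0.98782473 = 109.53000560
P = C - S*exp(-qT) + K*exp(-rT)
P = 10.3903 - 107.79000000 + 109.53000560 = 12.1303

Answer: Put price = 12.1303


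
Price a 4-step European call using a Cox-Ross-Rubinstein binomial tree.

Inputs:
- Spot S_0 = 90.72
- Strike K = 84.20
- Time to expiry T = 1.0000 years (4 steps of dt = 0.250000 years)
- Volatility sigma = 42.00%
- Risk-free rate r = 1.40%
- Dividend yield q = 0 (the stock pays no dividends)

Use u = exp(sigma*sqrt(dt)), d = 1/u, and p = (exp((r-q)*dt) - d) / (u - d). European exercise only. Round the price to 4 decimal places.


Answer: Price = V(0,0) = 18.7021

Derivation:
dt = T/N = 0.250000
u = exp(sigma*sqrt(dt)) = 1.233678; d = 1/u = 0.810584
p = (exp((r-q)*dt) - d) / (u - d) = 0.455979
Discount per step: exp(-r*dt) = 0.996506
Stock lattice S(k, i) with i counting down-moves:
  k=0: S(0,0) = 90.7200
  k=1: S(1,0) = 111.9193; S(1,1) = 73.5362
  k=2: S(2,0) = 138.0724; S(2,1) = 90.7200; S(2,2) = 59.6073
  k=3: S(3,0) = 170.3368; S(3,1) = 111.9193; S(3,2) = 73.5362; S(3,3) = 48.3167
  k=4: S(4,0) = 210.1408; S(4,1) = 138.0724; S(4,2) = 90.7200; S(4,3) = 59.6073; S(4,4) = 39.1648
Terminal payoffs V(N, i) = max(S_T - K, 0):
  V(4,0) = 125.940812; V(4,1) = 53.872352; V(4,2) = 6.520000; V(4,3) = 0.000000; V(4,4) = 0.000000
Backward induction: V(k, i) = exp(-r*dt) * [p * V(k+1, i) + (1-p) * V(k+1, i+1)].
  V(3,0) = exp(-r*dt) * [p*125.940812 + (1-p)*53.872352] = 86.431017
  V(3,1) = exp(-r*dt) * [p*53.872352 + (1-p)*6.520000] = 28.013458
  V(3,2) = exp(-r*dt) * [p*6.520000 + (1-p)*0.000000] = 2.962596
  V(3,3) = exp(-r*dt) * [p*0.000000 + (1-p)*0.000000] = 0.000000
  V(2,0) = exp(-r*dt) * [p*86.431017 + (1-p)*28.013458] = 54.459694
  V(2,1) = exp(-r*dt) * [p*28.013458 + (1-p)*2.962596] = 14.335002
  V(2,2) = exp(-r*dt) * [p*2.962596 + (1-p)*0.000000] = 1.346162
  V(1,0) = exp(-r*dt) * [p*54.459694 + (1-p)*14.335002] = 32.517009
  V(1,1) = exp(-r*dt) * [p*14.335002 + (1-p)*1.346162] = 7.243404
  V(0,0) = exp(-r*dt) * [p*32.517009 + (1-p)*7.243404] = 18.702065


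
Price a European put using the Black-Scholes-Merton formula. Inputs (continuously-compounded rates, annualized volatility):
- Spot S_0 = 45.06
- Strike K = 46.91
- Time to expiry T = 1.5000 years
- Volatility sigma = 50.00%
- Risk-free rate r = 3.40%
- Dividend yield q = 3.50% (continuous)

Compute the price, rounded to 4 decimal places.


Answer: Price = 11.4381

Derivation:
d1 = (ln(S/K) + (r - q + 0.5*sigma^2) * T) / (sigma * sqrt(T)) = 0.23803172
d2 = d1 - sigma * sqrt(T) = -0.37434072
exp(-rT) = 0.95027867; exp(-qT) = 0.94885432
P = K * exp(-rT) * N(-d2) - S_0 * exp(-qT) * N(-d1)
N(-d1) = 0.40592825; N(-d2) = 0.64592458
P = 46.9100 * 0.95027867 * 0.64592458 - 45.0600 * 0.94885432 * 0.40592825 = 11.4381


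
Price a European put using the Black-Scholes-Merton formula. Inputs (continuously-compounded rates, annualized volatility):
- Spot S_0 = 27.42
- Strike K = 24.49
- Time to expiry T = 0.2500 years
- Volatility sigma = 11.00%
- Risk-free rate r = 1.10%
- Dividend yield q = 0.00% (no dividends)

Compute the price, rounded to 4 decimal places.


Answer: Price = 0.0091

Derivation:
d1 = (ln(S/K) + (r - q + 0.5*sigma^2) * T) / (sigma * sqrt(T)) = 2.13218733
d2 = d1 - sigma * sqrt(T) = 2.07718733
exp(-rT) = 0.99725378; exp(-qT) = 1.00000000
P = K * exp(-rT) * N(-d2) - S_0 * exp(-qT) * N(-d1)
N(-d1) = 0.01649572; N(-d2) = 0.01889214
P = 24.4900 * 0.99725378 * 0.01889214 - 27.4200 * 1.00000000 * 0.01649572 = 0.0091


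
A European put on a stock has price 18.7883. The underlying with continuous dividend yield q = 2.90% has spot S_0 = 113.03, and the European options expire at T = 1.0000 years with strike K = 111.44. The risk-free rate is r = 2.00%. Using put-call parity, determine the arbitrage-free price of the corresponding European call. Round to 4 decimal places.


Put-call parity: C - P = S_0 * exp(-qT) - K * exp(-rT).
S_0 * exp(-qT) = 113.0300 * 0.97141646 = 109.79920298
K * exp(-rT) = 111.4400 * 0.98019867 = 109.23334015
C = P + S*exp(-qT) - K*exp(-rT)
C = 18.7883 + 109.79920298 - 109.23334015 = 19.3542

Answer: Call price = 19.3542


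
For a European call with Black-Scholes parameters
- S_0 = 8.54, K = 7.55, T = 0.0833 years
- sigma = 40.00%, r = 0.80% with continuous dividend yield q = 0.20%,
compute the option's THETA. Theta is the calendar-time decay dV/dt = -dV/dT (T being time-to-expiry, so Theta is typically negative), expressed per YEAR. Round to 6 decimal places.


d1 = 1.1293259462; d2 = 1.0138789887
phi(d1) = 0.2108460401; exp(-qT) = 0.9998334139; exp(-rT) = 0.9993338220
Theta = -S*exp(-qT)*phi(d1)*sigma/(2*sqrt(T)) - r*K*exp(-rT)*N(d2) + q*S*exp(-qT)*N(d1)
N(d1) = 0.8706198203; N(d2) = 0.8446797508; sqrt(T) = 0.2886173938
Term 1 = -8.5400 * 0.9998334139 * 0.2108460401 * 0.4000 / (2 * 0.2886173938) = -1.2475514380
Term 2 = -0.0080 * 7.5500 * 0.9993338220 * 0.8446797508 = -0.0509846694
Term 3 = 0.0020 * 8.5400 * 0.9998334139 * 0.8706198203 = 0.0148677094
Theta = -1.2475514380 + (-0.0509846694) + (0.0148677094) = -1.283668

Answer: Theta = -1.283668


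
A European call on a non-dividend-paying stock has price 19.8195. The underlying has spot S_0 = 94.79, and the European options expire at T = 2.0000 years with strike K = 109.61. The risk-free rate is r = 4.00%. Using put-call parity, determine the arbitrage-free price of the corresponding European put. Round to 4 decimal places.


Answer: Put price = 26.2123

Derivation:
Put-call parity: C - P = S_0 * exp(-qT) - K * exp(-rT).
S_0 * exp(-qT) = 94.7900 * 1.00000000 = 94.79000000
K * exp(-rT) = 109.6100 * 0.92311635 = 101.18278273
P = C - S*exp(-qT) + K*exp(-rT)
P = 19.8195 - 94.79000000 + 101.18278273 = 26.2123


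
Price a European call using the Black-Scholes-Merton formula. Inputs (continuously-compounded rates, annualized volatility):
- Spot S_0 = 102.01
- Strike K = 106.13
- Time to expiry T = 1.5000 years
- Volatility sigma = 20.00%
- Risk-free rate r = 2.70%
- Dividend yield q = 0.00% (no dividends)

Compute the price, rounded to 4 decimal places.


Answer: Price = 9.9854

Derivation:
d1 = (ln(S/K) + (r - q + 0.5*sigma^2) * T) / (sigma * sqrt(T)) = 0.12617358
d2 = d1 - sigma * sqrt(T) = -0.11877539
exp(-rT) = 0.96030916; exp(-qT) = 1.00000000
C = S_0 * exp(-qT) * N(d1) - K * exp(-rT) * N(d2)
N(d1) = 0.55020274; N(d2) = 0.45272665
C = 102.0100 * 1.00000000 * 0.55020274 - 106.1300 * 0.96030916 * 0.45272665 = 9.9854


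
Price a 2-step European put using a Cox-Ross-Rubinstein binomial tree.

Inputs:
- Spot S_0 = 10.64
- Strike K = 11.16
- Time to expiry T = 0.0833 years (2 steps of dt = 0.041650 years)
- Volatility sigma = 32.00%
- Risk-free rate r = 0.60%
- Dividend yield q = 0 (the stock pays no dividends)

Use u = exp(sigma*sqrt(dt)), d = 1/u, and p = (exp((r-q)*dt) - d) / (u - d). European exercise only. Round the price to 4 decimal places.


dt = T/N = 0.041650
u = exp(sigma*sqrt(dt)) = 1.067486; d = 1/u = 0.936780
p = (exp((r-q)*dt) - d) / (u - d) = 0.485591
Discount per step: exp(-r*dt) = 0.999750
Stock lattice S(k, i) with i counting down-moves:
  k=0: S(0,0) = 10.6400
  k=1: S(1,0) = 11.3581; S(1,1) = 9.9673
  k=2: S(2,0) = 12.1246; S(2,1) = 10.6400; S(2,2) = 9.3372
Terminal payoffs V(N, i) = max(K - S_T, 0):
  V(2,0) = 0.000000; V(2,1) = 0.520000; V(2,2) = 1.822793
Backward induction: V(k, i) = exp(-r*dt) * [p * V(k+1, i) + (1-p) * V(k+1, i+1)].
  V(1,0) = exp(-r*dt) * [p*0.000000 + (1-p)*0.520000] = 0.267426
  V(1,1) = exp(-r*dt) * [p*0.520000 + (1-p)*1.822793] = 1.189871
  V(0,0) = exp(-r*dt) * [p*0.267426 + (1-p)*1.189871] = 0.741754

Answer: Price = V(0,0) = 0.7418


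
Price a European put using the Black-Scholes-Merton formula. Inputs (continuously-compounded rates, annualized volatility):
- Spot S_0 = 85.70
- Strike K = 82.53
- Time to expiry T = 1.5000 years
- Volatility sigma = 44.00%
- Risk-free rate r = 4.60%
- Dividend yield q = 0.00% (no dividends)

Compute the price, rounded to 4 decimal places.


d1 = (ln(S/K) + (r - q + 0.5*sigma^2) * T) / (sigma * sqrt(T)) = 0.46742752
d2 = d1 - sigma * sqrt(T) = -0.07146022
exp(-rT) = 0.93332668; exp(-qT) = 1.00000000
P = K * exp(-rT) * N(-d2) - S_0 * exp(-qT) * N(-d1)
N(-d1) = 0.32009702; N(-d2) = 0.52848426
P = 82.5300 * 0.93332668 * 0.52848426 - 85.7000 * 1.00000000 * 0.32009702 = 13.2755

Answer: Price = 13.2755


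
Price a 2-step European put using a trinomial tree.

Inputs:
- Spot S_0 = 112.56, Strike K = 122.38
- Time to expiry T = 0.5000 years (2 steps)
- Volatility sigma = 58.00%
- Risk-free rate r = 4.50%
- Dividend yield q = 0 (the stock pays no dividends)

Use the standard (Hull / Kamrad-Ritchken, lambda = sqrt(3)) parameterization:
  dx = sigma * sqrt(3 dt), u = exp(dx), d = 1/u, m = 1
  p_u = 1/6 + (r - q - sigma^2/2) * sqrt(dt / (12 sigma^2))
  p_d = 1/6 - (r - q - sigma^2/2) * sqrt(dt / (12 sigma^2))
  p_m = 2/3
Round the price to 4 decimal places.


Answer: Price = V(0,0) = 21.8323

Derivation:
dt = T/N = 0.250000; dx = sigma*sqrt(3*dt) = 0.502295
u = exp(dx) = 1.652509; d = 1/u = 0.605140
p_u = 0.136007, p_m = 0.666667, p_d = 0.197326
Discount per step: exp(-r*dt) = 0.988813
Stock lattice S(k, j) with j the centered position index:
  k=0: S(0,+0) = 112.5600
  k=1: S(1,-1) = 68.1146; S(1,+0) = 112.5600; S(1,+1) = 186.0064
  k=2: S(2,-2) = 41.2189; S(2,-1) = 68.1146; S(2,+0) = 112.5600; S(2,+1) = 186.0064; S(2,+2) = 307.3773
Terminal payoffs V(N, j) = max(K - S_T, 0):
  V(2,-2) = 81.161098; V(2,-1) = 54.265393; V(2,+0) = 9.820000; V(2,+1) = 0.000000; V(2,+2) = 0.000000
Backward induction: V(k, j) = exp(-r*dt) * [p_u * V(k+1, j+1) + p_m * V(k+1, j) + p_d * V(k+1, j-1)]
  V(1,-1) = exp(-r*dt) * [p_u*9.820000 + p_m*54.265393 + p_d*81.161098] = 52.928900
  V(1,+0) = exp(-r*dt) * [p_u*0.000000 + p_m*9.820000 + p_d*54.265393] = 17.061610
  V(1,+1) = exp(-r*dt) * [p_u*0.000000 + p_m*0.000000 + p_d*9.820000] = 1.916063
  V(0,+0) = exp(-r*dt) * [p_u*1.916063 + p_m*17.061610 + p_d*52.928900] = 21.832252


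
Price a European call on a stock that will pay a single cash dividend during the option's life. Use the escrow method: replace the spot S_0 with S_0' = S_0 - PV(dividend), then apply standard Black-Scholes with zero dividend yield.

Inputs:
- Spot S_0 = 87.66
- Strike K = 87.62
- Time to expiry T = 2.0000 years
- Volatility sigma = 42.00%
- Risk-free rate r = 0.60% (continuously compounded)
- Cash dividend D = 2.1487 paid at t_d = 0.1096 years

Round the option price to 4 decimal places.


PV(D) = D * exp(-r * t_d) = 2.1487 * 0.99934262 = 2.14728748
S_0' = S_0 - PV(D) = 87.6600 - 2.14728748 = 85.51271252
d1 = (ln(S_0'/K) + (r + sigma^2/2)*T) / (sigma*sqrt(T)) = 0.27620225
d2 = d1 - sigma*sqrt(T) = -0.31776745
exp(-rT) = 0.98807171
N(d1) = 0.60880364; N(d2) = 0.37533067
C = S_0' * N(d1) - K * exp(-rT) * N(d2) = 85.51271252 * 0.60880364 - 87.6200 * 0.98807171 * 0.37533067 = 19.5663

Answer: Price = 19.5663


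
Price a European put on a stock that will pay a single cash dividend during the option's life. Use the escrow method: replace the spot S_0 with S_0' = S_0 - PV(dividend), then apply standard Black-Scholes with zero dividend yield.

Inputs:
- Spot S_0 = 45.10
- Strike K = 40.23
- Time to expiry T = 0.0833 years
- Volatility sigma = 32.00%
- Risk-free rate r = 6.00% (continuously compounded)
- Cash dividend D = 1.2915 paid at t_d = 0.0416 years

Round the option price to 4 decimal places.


PV(D) = D * exp(-r * t_d) = 1.2915 * 0.99750711 = 1.28828044
S_0' = S_0 - PV(D) = 45.1000 - 1.28828044 = 43.81171956
d1 = (ln(S_0'/K) + (r + sigma^2/2)*T) / (sigma*sqrt(T)) = 1.02375290
d2 = d1 - sigma*sqrt(T) = 0.93139533
exp(-rT) = 0.99501447
N(-d1) = 0.15297600; N(-d2) = 0.17582455
P = K * exp(-rT) * N(-d2) - S_0' * N(-d1) = 40.2300 * 0.99501447 * 0.17582455 - 43.81171956 * 0.15297600 = 0.3360

Answer: Price = 0.3360


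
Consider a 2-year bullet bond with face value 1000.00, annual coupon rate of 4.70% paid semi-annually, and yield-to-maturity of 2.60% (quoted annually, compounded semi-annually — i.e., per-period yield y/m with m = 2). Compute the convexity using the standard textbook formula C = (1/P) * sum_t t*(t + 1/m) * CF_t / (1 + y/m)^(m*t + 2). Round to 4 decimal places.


Answer: Convexity = 4.6573

Derivation:
Coupon per period c = face * coupon_rate / m = 23.500000
Periods per year m = 2; per-period yield y/m = 0.013000
Number of cashflows N = 4
Cashflows (t years, CF_t, discount factor 1/(1+y/m)^(m*t), PV):
  t = 0.5000: CF_t = 23.500000, DF = 0.987167, PV = 23.198421
  t = 1.0000: CF_t = 23.500000, DF = 0.974498, PV = 22.900711
  t = 1.5000: CF_t = 23.500000, DF = 0.961992, PV = 22.606823
  t = 2.0000: CF_t = 1023.500000, DF = 0.949647, PV = 971.963745
Price P = sum_t PV_t = 1040.669699
Convexity numerator sum_t t*(t + 1/m) * CF_t / (1+y/m)^(m*t + 2):
  t = 0.5000: term = 11.303411
  t = 1.0000: term = 33.475058
  t = 1.5000: term = 66.090934
  t = 2.0000: term = 4735.885340
Convexity = (1/P) * sum = 4846.754743 / 1040.669699 = 4.657342


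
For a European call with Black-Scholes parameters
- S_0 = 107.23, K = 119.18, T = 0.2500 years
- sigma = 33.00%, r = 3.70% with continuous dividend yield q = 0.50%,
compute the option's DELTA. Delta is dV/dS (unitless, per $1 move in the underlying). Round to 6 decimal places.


d1 = -0.5093720914; d2 = -0.6743720914
phi(d1) = 0.3504040026; exp(-qT) = 0.9987507809; exp(-rT) = 0.9907926496
N(d1) = 0.3052457174
Delta = exp(-qT) * N(d1) = 0.9987507809 * 0.3052457174 = 0.304864

Answer: Delta = 0.304864


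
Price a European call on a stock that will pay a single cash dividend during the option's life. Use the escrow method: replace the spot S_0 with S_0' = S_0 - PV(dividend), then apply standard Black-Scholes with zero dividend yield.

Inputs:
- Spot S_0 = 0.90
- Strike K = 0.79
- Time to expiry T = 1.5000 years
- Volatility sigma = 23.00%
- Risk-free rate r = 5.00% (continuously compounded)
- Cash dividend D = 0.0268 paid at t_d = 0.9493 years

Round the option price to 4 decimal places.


Answer: Price = 0.1777

Derivation:
PV(D) = D * exp(-r * t_d) = 0.0268 * 0.95364385 = 0.02555766
S_0' = S_0 - PV(D) = 0.9000 - 0.02555766 = 0.87444234
d1 = (ln(S_0'/K) + (r + sigma^2/2)*T) / (sigma*sqrt(T)) = 0.76760767
d2 = d1 - sigma*sqrt(T) = 0.48591635
exp(-rT) = 0.92774349
N(d1) = 0.77863985; N(d2) = 0.68648676
C = S_0' * N(d1) - K * exp(-rT) * N(d2) = 0.87444234 * 0.77863985 - 0.7900 * 0.92774349 * 0.68648676 = 0.1777


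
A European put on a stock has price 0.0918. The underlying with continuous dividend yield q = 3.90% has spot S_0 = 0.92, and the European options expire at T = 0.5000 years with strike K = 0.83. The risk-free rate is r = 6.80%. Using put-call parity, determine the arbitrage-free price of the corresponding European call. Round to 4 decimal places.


Answer: Call price = 0.1918

Derivation:
Put-call parity: C - P = S_0 * exp(-qT) - K * exp(-rT).
S_0 * exp(-qT) = 0.9200 * 0.98068890 = 0.90223378
K * exp(-rT) = 0.8300 * 0.96657150 = 0.80225435
C = P + S*exp(-qT) - K*exp(-rT)
C = 0.0918 + 0.90223378 - 0.80225435 = 0.1918


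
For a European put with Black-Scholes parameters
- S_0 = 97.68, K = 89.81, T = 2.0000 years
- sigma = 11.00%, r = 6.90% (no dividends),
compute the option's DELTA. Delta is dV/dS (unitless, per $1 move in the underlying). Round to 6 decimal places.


d1 = 1.5048550230; d2 = 1.3492915311
phi(d1) = 0.1285762901; exp(-qT) = 1.0000000000; exp(-rT) = 0.8710986917
N(-d1) = 0.0661806769
Delta = -exp(-qT) * N(-d1) = -1.0000000000 * 0.0661806769 = -0.066181

Answer: Delta = -0.066181


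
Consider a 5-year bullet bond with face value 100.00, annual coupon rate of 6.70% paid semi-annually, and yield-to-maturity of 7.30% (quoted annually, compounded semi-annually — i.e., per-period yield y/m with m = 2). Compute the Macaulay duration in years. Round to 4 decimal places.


Coupon per period c = face * coupon_rate / m = 3.350000
Periods per year m = 2; per-period yield y/m = 0.036500
Number of cashflows N = 10
Cashflows (t years, CF_t, discount factor 1/(1+y/m)^(m*t), PV):
  t = 0.5000: CF_t = 3.350000, DF = 0.964785, PV = 3.232031
  t = 1.0000: CF_t = 3.350000, DF = 0.930811, PV = 3.118216
  t = 1.5000: CF_t = 3.350000, DF = 0.898033, PV = 3.008409
  t = 2.0000: CF_t = 3.350000, DF = 0.866409, PV = 2.902469
  t = 2.5000: CF_t = 3.350000, DF = 0.835898, PV = 2.800259
  t = 3.0000: CF_t = 3.350000, DF = 0.806462, PV = 2.701649
  t = 3.5000: CF_t = 3.350000, DF = 0.778063, PV = 2.606512
  t = 4.0000: CF_t = 3.350000, DF = 0.750664, PV = 2.514724
  t = 4.5000: CF_t = 3.350000, DF = 0.724230, PV = 2.426169
  t = 5.0000: CF_t = 103.350000, DF = 0.698726, PV = 72.213337
Price P = sum_t PV_t = 97.523776
Macaulay numerator sum_t t * PV_t:
  t * PV_t at t = 0.5000: 1.616015
  t * PV_t at t = 1.0000: 3.118216
  t * PV_t at t = 1.5000: 4.512614
  t * PV_t at t = 2.0000: 5.804938
  t * PV_t at t = 2.5000: 7.000649
  t * PV_t at t = 3.0000: 8.104948
  t * PV_t at t = 3.5000: 9.122791
  t * PV_t at t = 4.0000: 10.058897
  t * PV_t at t = 4.5000: 10.917760
  t * PV_t at t = 5.0000: 361.066687
Macaulay duration D = (sum_t t * PV_t) / P = 421.323514 / 97.523776 = 4.320213

Answer: Macaulay duration = 4.3202 years


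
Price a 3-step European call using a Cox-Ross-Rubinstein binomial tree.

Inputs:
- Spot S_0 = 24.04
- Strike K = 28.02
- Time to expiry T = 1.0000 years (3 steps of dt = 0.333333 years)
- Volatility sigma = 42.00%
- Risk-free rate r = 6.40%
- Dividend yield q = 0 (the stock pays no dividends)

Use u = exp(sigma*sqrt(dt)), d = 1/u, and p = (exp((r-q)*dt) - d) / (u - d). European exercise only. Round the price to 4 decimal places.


dt = T/N = 0.333333
u = exp(sigma*sqrt(dt)) = 1.274415; d = 1/u = 0.784674
p = (exp((r-q)*dt) - d) / (u - d) = 0.483702
Discount per step: exp(-r*dt) = 0.978893
Stock lattice S(k, i) with i counting down-moves:
  k=0: S(0,0) = 24.0400
  k=1: S(1,0) = 30.6369; S(1,1) = 18.8636
  k=2: S(2,0) = 39.0442; S(2,1) = 24.0400; S(2,2) = 14.8017
  k=3: S(3,0) = 49.7585; S(3,1) = 30.6369; S(3,2) = 18.8636; S(3,3) = 11.6145
Terminal payoffs V(N, i) = max(S_T - K, 0):
  V(3,0) = 21.738457; V(3,1) = 2.616932; V(3,2) = 0.000000; V(3,3) = 0.000000
Backward induction: V(k, i) = exp(-r*dt) * [p * V(k+1, i) + (1-p) * V(k+1, i+1)].
  V(2,0) = exp(-r*dt) * [p*21.738457 + (1-p)*2.616932] = 11.615590
  V(2,1) = exp(-r*dt) * [p*2.616932 + (1-p)*0.000000] = 1.239097
  V(2,2) = exp(-r*dt) * [p*0.000000 + (1-p)*0.000000] = 0.000000
  V(1,0) = exp(-r*dt) * [p*11.615590 + (1-p)*1.239097] = 6.126132
  V(1,1) = exp(-r*dt) * [p*1.239097 + (1-p)*0.000000] = 0.586703
  V(0,0) = exp(-r*dt) * [p*6.126132 + (1-p)*0.586703] = 3.197196

Answer: Price = V(0,0) = 3.1972


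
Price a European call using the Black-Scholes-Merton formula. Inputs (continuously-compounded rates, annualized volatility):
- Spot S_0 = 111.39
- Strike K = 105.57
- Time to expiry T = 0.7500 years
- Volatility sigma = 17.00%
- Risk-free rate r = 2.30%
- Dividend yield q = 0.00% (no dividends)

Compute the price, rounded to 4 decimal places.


d1 = (ln(S/K) + (r - q + 0.5*sigma^2) * T) / (sigma * sqrt(T)) = 0.55528066
d2 = d1 - sigma * sqrt(T) = 0.40805634
exp(-rT) = 0.98289793; exp(-qT) = 1.00000000
C = S_0 * exp(-qT) * N(d1) - K * exp(-rT) * N(d2)
N(d1) = 0.71064865; N(d2) = 0.65838384
C = 111.3900 * 1.00000000 * 0.71064865 - 105.5700 * 0.98289793 * 0.65838384 = 10.8423

Answer: Price = 10.8423


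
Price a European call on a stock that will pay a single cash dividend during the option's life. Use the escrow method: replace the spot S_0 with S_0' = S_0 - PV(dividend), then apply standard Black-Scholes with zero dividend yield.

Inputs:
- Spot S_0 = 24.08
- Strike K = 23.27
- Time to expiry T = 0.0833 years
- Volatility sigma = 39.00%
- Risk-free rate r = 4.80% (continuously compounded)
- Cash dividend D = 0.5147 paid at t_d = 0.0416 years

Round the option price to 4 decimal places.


Answer: Price = 1.2550

Derivation:
PV(D) = D * exp(-r * t_d) = 0.5147 * 0.99800519 = 0.51367327
S_0' = S_0 - PV(D) = 24.0800 - 0.51367327 = 23.56632673
d1 = (ln(S_0'/K) + (r + sigma^2/2)*T) / (sigma*sqrt(T)) = 0.20422075
d2 = d1 - sigma*sqrt(T) = 0.09165996
exp(-rT) = 0.99600958
N(d1) = 0.58090950; N(d2) = 0.53651590
C = S_0' * N(d1) - K * exp(-rT) * N(d2) = 23.56632673 * 0.58090950 - 23.2700 * 0.99600958 * 0.53651590 = 1.2550


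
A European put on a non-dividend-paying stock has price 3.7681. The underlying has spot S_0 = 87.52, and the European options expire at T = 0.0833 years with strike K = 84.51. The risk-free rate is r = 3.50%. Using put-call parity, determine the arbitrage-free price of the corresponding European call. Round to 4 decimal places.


Put-call parity: C - P = S_0 * exp(-qT) - K * exp(-rT).
S_0 * exp(-qT) = 87.5200 * 1.00000000 = 87.52000000
K * exp(-rT) = 84.5100 * 0.99708875 = 84.26396992
C = P + S*exp(-qT) - K*exp(-rT)
C = 3.7681 + 87.52000000 - 84.26396992 = 7.0241

Answer: Call price = 7.0241


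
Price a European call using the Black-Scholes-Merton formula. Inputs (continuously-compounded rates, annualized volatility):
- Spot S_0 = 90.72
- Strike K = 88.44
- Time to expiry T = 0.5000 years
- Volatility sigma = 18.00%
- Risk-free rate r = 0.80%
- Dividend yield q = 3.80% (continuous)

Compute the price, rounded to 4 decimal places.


Answer: Price = 4.9712

Derivation:
d1 = (ln(S/K) + (r - q + 0.5*sigma^2) * T) / (sigma * sqrt(T)) = 0.14576994
d2 = d1 - sigma * sqrt(T) = 0.01849072
exp(-rT) = 0.99600799; exp(-qT) = 0.98117936
C = S_0 * exp(-qT) * N(d1) - K * exp(-rT) * N(d2)
N(d1) = 0.55794850; N(d2) = 0.50737631
C = 90.7200 * 0.98117936 * 0.55794850 - 88.4400 * 0.99600799 * 0.50737631 = 4.9712


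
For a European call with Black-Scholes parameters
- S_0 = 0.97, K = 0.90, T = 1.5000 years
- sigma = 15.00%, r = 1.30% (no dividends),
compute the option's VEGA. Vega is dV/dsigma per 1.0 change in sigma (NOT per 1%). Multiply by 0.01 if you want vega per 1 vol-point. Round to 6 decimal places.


d1 = 0.6057115011; d2 = 0.4219997704
phi(d1) = 0.3320792132; exp(-qT) = 1.0000000000; exp(-rT) = 0.9806888952
Vega = S * exp(-qT) * phi(d1) * sqrt(T) = 0.9700 * 1.0000000000 * 0.3320792132 * 1.2247448714 = 0.394511

Answer: Vega = 0.394511


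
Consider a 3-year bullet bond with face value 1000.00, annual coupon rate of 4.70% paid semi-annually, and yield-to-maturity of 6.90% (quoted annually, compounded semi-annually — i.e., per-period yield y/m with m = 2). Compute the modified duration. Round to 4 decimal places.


Answer: Modified duration = 2.7326

Derivation:
Coupon per period c = face * coupon_rate / m = 23.500000
Periods per year m = 2; per-period yield y/m = 0.034500
Number of cashflows N = 6
Cashflows (t years, CF_t, discount factor 1/(1+y/m)^(m*t), PV):
  t = 0.5000: CF_t = 23.500000, DF = 0.966651, PV = 22.716288
  t = 1.0000: CF_t = 23.500000, DF = 0.934413, PV = 21.958712
  t = 1.5000: CF_t = 23.500000, DF = 0.903251, PV = 21.226402
  t = 2.0000: CF_t = 23.500000, DF = 0.873128, PV = 20.518513
  t = 2.5000: CF_t = 23.500000, DF = 0.844010, PV = 19.834232
  t = 3.0000: CF_t = 1023.500000, DF = 0.815863, PV = 835.035381
Price P = sum_t PV_t = 941.289528
First compute Macaulay numerator sum_t t * PV_t:
  t * PV_t at t = 0.5000: 11.358144
  t * PV_t at t = 1.0000: 21.958712
  t * PV_t at t = 1.5000: 31.839602
  t * PV_t at t = 2.0000: 41.037026
  t * PV_t at t = 2.5000: 49.585580
  t * PV_t at t = 3.0000: 2505.106142
Macaulay duration D = 2660.885206 / 941.289528 = 2.826851
Modified duration = D / (1 + y/m) = 2.826851 / (1 + 0.034500) = 2.732577


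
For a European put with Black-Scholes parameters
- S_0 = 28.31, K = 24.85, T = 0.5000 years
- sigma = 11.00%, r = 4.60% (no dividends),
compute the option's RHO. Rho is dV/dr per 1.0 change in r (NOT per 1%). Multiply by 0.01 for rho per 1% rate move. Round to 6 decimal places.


d1 = 2.0105275950; d2 = 1.9327458491
phi(d1) = 0.0528631311; exp(-qT) = 1.0000000000; exp(-rT) = 0.9772624838
N(-d2) = 0.0266337570
Rho = -K*T*exp(-rT)*N(-d2) = -24.8500 * 0.5000 * 0.9772624838 * 0.0266337570 = -0.323400

Answer: Rho = -0.323400


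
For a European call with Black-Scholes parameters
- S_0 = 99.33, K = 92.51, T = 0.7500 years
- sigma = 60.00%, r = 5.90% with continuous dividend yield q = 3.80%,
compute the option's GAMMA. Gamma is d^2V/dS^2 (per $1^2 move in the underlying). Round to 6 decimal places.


Answer: Gamma = 0.006858

Derivation:
d1 = 0.4270099785; d2 = -0.0926052637
phi(d1) = 0.3641799031; exp(-qT) = 0.9719022941; exp(-rT) = 0.9567147489
Gamma = exp(-qT) * phi(d1) / (S * sigma * sqrt(T)) = 0.9719022941 * 0.3641799031 / (99.3300 * 0.6000 * 0.8660254038) = 0.006858


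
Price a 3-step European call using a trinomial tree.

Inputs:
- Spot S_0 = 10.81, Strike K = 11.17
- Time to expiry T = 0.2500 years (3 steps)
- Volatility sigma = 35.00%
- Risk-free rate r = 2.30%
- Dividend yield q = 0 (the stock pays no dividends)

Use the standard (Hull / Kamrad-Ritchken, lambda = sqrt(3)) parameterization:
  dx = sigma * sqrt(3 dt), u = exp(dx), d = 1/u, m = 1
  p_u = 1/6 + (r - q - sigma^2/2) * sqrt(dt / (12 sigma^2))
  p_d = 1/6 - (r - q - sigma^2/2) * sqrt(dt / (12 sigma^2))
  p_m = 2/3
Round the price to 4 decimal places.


dt = T/N = 0.083333; dx = sigma*sqrt(3*dt) = 0.175000
u = exp(dx) = 1.191246; d = 1/u = 0.839457
p_u = 0.157560, p_m = 0.666667, p_d = 0.175774
Discount per step: exp(-r*dt) = 0.998085
Stock lattice S(k, j) with j the centered position index:
  k=0: S(0,+0) = 10.8100
  k=1: S(1,-1) = 9.0745; S(1,+0) = 10.8100; S(1,+1) = 12.8774
  k=2: S(2,-2) = 7.6177; S(2,-1) = 9.0745; S(2,+0) = 10.8100; S(2,+1) = 12.8774; S(2,+2) = 15.3401
  k=3: S(3,-3) = 6.3947; S(3,-2) = 7.6177; S(3,-1) = 9.0745; S(3,+0) = 10.8100; S(3,+1) = 12.8774; S(3,+2) = 15.3401; S(3,+3) = 18.2739
Terminal payoffs V(N, j) = max(S_T - K, 0):
  V(3,-3) = 0.000000; V(3,-2) = 0.000000; V(3,-1) = 0.000000; V(3,+0) = 0.000000; V(3,+1) = 1.707372; V(3,+2) = 4.170120; V(3,+3) = 7.103860
Backward induction: V(k, j) = exp(-r*dt) * [p_u * V(k+1, j+1) + p_m * V(k+1, j) + p_d * V(k+1, j-1)]
  V(2,-2) = exp(-r*dt) * [p_u*0.000000 + p_m*0.000000 + p_d*0.000000] = 0.000000
  V(2,-1) = exp(-r*dt) * [p_u*0.000000 + p_m*0.000000 + p_d*0.000000] = 0.000000
  V(2,+0) = exp(-r*dt) * [p_u*1.707372 + p_m*0.000000 + p_d*0.000000] = 0.268498
  V(2,+1) = exp(-r*dt) * [p_u*4.170120 + p_m*1.707372 + p_d*0.000000] = 1.791852
  V(2,+2) = exp(-r*dt) * [p_u*7.103860 + p_m*4.170120 + p_d*1.707372] = 4.191431
  V(1,-1) = exp(-r*dt) * [p_u*0.268498 + p_m*0.000000 + p_d*0.000000] = 0.042223
  V(1,+0) = exp(-r*dt) * [p_u*1.791852 + p_m*0.268498 + p_d*0.000000] = 0.460438
  V(1,+1) = exp(-r*dt) * [p_u*4.191431 + p_m*1.791852 + p_d*0.268498] = 1.898521
  V(0,+0) = exp(-r*dt) * [p_u*1.898521 + p_m*0.460438 + p_d*0.042223] = 0.612336

Answer: Price = V(0,0) = 0.6123


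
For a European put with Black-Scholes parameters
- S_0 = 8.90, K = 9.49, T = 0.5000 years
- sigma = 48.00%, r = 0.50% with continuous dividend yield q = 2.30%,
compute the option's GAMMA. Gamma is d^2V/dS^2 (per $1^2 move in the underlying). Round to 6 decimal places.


d1 = -0.0459246288; d2 = -0.3853358837
phi(d1) = 0.3985218032; exp(-qT) = 0.9885658722; exp(-rT) = 0.9975031224
Gamma = exp(-qT) * phi(d1) / (S * sigma * sqrt(T)) = 0.9885658722 * 0.3985218032 / (8.9000 * 0.4800 * 0.7071067812) = 0.130419

Answer: Gamma = 0.130419


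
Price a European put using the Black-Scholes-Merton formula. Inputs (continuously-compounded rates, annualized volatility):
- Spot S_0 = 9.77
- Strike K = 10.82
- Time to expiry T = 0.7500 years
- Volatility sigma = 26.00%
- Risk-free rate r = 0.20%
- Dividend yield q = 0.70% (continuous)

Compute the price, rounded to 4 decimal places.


Answer: Price = 1.5615

Derivation:
d1 = (ln(S/K) + (r - q + 0.5*sigma^2) * T) / (sigma * sqrt(T)) = -0.35742337
d2 = d1 - sigma * sqrt(T) = -0.58258998
exp(-rT) = 0.99850112; exp(-qT) = 0.99476376
P = K * exp(-rT) * N(-d2) - S_0 * exp(-qT) * N(-d1)
N(-d1) = 0.63961256; N(-d2) = 0.71991532
P = 10.8200 * 0.99850112 * 0.71991532 - 9.7700 * 0.99476376 * 0.63961256 = 1.5615


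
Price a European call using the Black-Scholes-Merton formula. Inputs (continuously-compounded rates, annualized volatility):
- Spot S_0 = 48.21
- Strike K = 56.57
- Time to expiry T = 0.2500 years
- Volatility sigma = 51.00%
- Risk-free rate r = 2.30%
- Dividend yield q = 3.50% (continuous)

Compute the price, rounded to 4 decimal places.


d1 = (ln(S/K) + (r - q + 0.5*sigma^2) * T) / (sigma * sqrt(T)) = -0.51137193
d2 = d1 - sigma * sqrt(T) = -0.76637193
exp(-rT) = 0.99426650; exp(-qT) = 0.99128817
C = S_0 * exp(-qT) * N(d1) - K * exp(-rT) * N(d2)
N(d1) = 0.30454532; N(d2) = 0.22172752
C = 48.2100 * 0.99128817 * 0.30454532 - 56.5700 * 0.99426650 * 0.22172752 = 2.0830

Answer: Price = 2.0830


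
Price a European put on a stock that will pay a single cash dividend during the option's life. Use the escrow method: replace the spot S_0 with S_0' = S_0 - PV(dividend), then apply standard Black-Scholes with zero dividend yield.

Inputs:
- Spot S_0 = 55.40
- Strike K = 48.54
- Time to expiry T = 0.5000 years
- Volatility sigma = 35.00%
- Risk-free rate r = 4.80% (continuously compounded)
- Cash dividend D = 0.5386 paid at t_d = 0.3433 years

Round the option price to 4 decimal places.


PV(D) = D * exp(-r * t_d) = 0.5386 * 0.98365663 = 0.52979746
S_0' = S_0 - PV(D) = 55.4000 - 0.52979746 = 54.87020254
d1 = (ln(S_0'/K) + (r + sigma^2/2)*T) / (sigma*sqrt(T)) = 0.71602539
d2 = d1 - sigma*sqrt(T) = 0.46853801
exp(-rT) = 0.97628571
N(-d1) = 0.23698784; N(-d2) = 0.31969995
P = K * exp(-rT) * N(-d2) - S_0' * N(-d1) = 48.5400 * 0.97628571 * 0.31969995 - 54.87020254 * 0.23698784 = 2.1467

Answer: Price = 2.1467


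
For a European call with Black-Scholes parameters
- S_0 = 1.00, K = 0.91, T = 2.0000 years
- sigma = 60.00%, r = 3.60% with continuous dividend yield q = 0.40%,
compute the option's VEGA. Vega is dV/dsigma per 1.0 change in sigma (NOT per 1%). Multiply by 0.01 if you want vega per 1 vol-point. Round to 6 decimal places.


d1 = 0.6108349937; d2 = -0.2376931437
phi(d1) = 0.3310459048; exp(-qT) = 0.9920319148; exp(-rT) = 0.9305308958
Vega = S * exp(-qT) * phi(d1) * sqrt(T) = 1.0000 * 0.9920319148 * 0.3310459048 * 1.4142135624 = 0.464439

Answer: Vega = 0.464439


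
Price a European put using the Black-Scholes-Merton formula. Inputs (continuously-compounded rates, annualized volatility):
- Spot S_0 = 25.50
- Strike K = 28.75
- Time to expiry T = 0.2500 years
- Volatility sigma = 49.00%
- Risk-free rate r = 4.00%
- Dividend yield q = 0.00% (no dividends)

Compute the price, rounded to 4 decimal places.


d1 = (ln(S/K) + (r - q + 0.5*sigma^2) * T) / (sigma * sqrt(T)) = -0.32631353
d2 = d1 - sigma * sqrt(T) = -0.57131353
exp(-rT) = 0.99004983; exp(-qT) = 1.00000000
P = K * exp(-rT) * N(-d2) - S_0 * exp(-qT) * N(-d1)
N(-d1) = 0.62790642; N(-d2) = 0.71610643
P = 28.7500 * 0.99004983 * 0.71610643 - 25.5000 * 1.00000000 * 0.62790642 = 4.3716

Answer: Price = 4.3716


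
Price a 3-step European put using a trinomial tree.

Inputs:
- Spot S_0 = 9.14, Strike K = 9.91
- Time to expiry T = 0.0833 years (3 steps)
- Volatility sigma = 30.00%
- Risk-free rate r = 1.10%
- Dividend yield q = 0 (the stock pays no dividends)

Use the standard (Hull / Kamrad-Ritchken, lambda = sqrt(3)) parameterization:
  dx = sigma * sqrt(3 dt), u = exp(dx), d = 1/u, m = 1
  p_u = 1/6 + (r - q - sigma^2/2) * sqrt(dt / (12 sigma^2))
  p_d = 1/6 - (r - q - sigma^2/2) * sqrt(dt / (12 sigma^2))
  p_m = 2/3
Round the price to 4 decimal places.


dt = T/N = 0.027767; dx = sigma*sqrt(3*dt) = 0.086585
u = exp(dx) = 1.090444; d = 1/u = 0.917057
p_u = 0.161215, p_m = 0.666667, p_d = 0.172118
Discount per step: exp(-r*dt) = 0.999695
Stock lattice S(k, j) with j the centered position index:
  k=0: S(0,+0) = 9.1400
  k=1: S(1,-1) = 8.3819; S(1,+0) = 9.1400; S(1,+1) = 9.9667
  k=2: S(2,-2) = 7.6867; S(2,-1) = 8.3819; S(2,+0) = 9.1400; S(2,+1) = 9.9667; S(2,+2) = 10.8681
  k=3: S(3,-3) = 7.0491; S(3,-2) = 7.6867; S(3,-1) = 8.3819; S(3,+0) = 9.1400; S(3,+1) = 9.9667; S(3,+2) = 10.8681; S(3,+3) = 11.8510
Terminal payoffs V(N, j) = max(K - S_T, 0):
  V(3,-3) = 2.860866; V(3,-2) = 2.223312; V(3,-1) = 1.528095; V(3,+0) = 0.770000; V(3,+1) = 0.000000; V(3,+2) = 0.000000; V(3,+3) = 0.000000
Backward induction: V(k, j) = exp(-r*dt) * [p_u * V(k+1, j+1) + p_m * V(k+1, j) + p_d * V(k+1, j-1)]
  V(2,-2) = exp(-r*dt) * [p_u*1.528095 + p_m*2.223312 + p_d*2.860866] = 2.220289
  V(2,-1) = exp(-r*dt) * [p_u*0.770000 + p_m*1.528095 + p_d*2.223312] = 1.525073
  V(2,+0) = exp(-r*dt) * [p_u*0.000000 + p_m*0.770000 + p_d*1.528095] = 0.776109
  V(2,+1) = exp(-r*dt) * [p_u*0.000000 + p_m*0.000000 + p_d*0.770000] = 0.132491
  V(2,+2) = exp(-r*dt) * [p_u*0.000000 + p_m*0.000000 + p_d*0.000000] = 0.000000
  V(1,-1) = exp(-r*dt) * [p_u*0.776109 + p_m*1.525073 + p_d*2.220289] = 1.523523
  V(1,+0) = exp(-r*dt) * [p_u*0.132491 + p_m*0.776109 + p_d*1.525073] = 0.801014
  V(1,+1) = exp(-r*dt) * [p_u*0.000000 + p_m*0.132491 + p_d*0.776109] = 0.221842
  V(0,+0) = exp(-r*dt) * [p_u*0.221842 + p_m*0.801014 + p_d*1.523523] = 0.831746

Answer: Price = V(0,0) = 0.8317


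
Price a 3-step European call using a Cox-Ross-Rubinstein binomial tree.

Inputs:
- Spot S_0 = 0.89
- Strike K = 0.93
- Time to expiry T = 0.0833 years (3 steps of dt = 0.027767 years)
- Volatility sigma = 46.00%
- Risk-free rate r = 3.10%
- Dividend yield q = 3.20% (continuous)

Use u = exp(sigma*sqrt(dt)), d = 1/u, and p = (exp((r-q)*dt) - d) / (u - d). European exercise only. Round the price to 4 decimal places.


dt = T/N = 0.027767
u = exp(sigma*sqrt(dt)) = 1.079666; d = 1/u = 0.926213
p = (exp((r-q)*dt) - d) / (u - d) = 0.480666
Discount per step: exp(-r*dt) = 0.999140
Stock lattice S(k, i) with i counting down-moves:
  k=0: S(0,0) = 0.8900
  k=1: S(1,0) = 0.9609; S(1,1) = 0.8243
  k=2: S(2,0) = 1.0375; S(2,1) = 0.8900; S(2,2) = 0.7635
  k=3: S(3,0) = 1.1201; S(3,1) = 0.9609; S(3,2) = 0.8243; S(3,3) = 0.7072
Terminal payoffs V(N, i) = max(S_T - K, 0):
  V(3,0) = 0.190102; V(3,1) = 0.030902; V(3,2) = 0.000000; V(3,3) = 0.000000
Backward induction: V(k, i) = exp(-r*dt) * [p * V(k+1, i) + (1-p) * V(k+1, i+1)].
  V(2,0) = exp(-r*dt) * [p*0.190102 + (1-p)*0.030902] = 0.107332
  V(2,1) = exp(-r*dt) * [p*0.030902 + (1-p)*0.000000] = 0.014841
  V(2,2) = exp(-r*dt) * [p*0.000000 + (1-p)*0.000000] = 0.000000
  V(1,0) = exp(-r*dt) * [p*0.107332 + (1-p)*0.014841] = 0.059247
  V(1,1) = exp(-r*dt) * [p*0.014841 + (1-p)*0.000000] = 0.007127
  V(0,0) = exp(-r*dt) * [p*0.059247 + (1-p)*0.007127] = 0.032152

Answer: Price = V(0,0) = 0.0322


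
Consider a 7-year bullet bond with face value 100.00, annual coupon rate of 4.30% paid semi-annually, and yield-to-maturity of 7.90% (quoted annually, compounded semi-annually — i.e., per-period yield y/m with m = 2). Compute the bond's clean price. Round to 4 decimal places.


Coupon per period c = face * coupon_rate / m = 2.150000
Periods per year m = 2; per-period yield y/m = 0.039500
Number of cashflows N = 14
Cashflows (t years, CF_t, discount factor 1/(1+y/m)^(m*t), PV):
  t = 0.5000: CF_t = 2.150000, DF = 0.962001, PV = 2.068302
  t = 1.0000: CF_t = 2.150000, DF = 0.925446, PV = 1.989709
  t = 1.5000: CF_t = 2.150000, DF = 0.890280, PV = 1.914102
  t = 2.0000: CF_t = 2.150000, DF = 0.856450, PV = 1.841368
  t = 2.5000: CF_t = 2.150000, DF = 0.823906, PV = 1.771397
  t = 3.0000: CF_t = 2.150000, DF = 0.792598, PV = 1.704086
  t = 3.5000: CF_t = 2.150000, DF = 0.762480, PV = 1.639332
  t = 4.0000: CF_t = 2.150000, DF = 0.733507, PV = 1.577039
  t = 4.5000: CF_t = 2.150000, DF = 0.705634, PV = 1.517113
  t = 5.0000: CF_t = 2.150000, DF = 0.678821, PV = 1.459464
  t = 5.5000: CF_t = 2.150000, DF = 0.653026, PV = 1.404006
  t = 6.0000: CF_t = 2.150000, DF = 0.628212, PV = 1.350655
  t = 6.5000: CF_t = 2.150000, DF = 0.604340, PV = 1.299332
  t = 7.0000: CF_t = 102.150000, DF = 0.581376, PV = 59.387557
Price P = sum_t PV_t = 80.923463

Answer: Price = 80.9235
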